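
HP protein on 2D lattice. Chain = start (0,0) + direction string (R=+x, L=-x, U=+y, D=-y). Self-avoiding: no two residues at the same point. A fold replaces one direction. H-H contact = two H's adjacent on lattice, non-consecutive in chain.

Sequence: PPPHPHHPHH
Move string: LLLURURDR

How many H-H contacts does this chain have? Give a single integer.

Positions: [(0, 0), (-1, 0), (-2, 0), (-3, 0), (-3, 1), (-2, 1), (-2, 2), (-1, 2), (-1, 1), (0, 1)]
H-H contact: residue 5 @(-2,1) - residue 8 @(-1, 1)

Answer: 1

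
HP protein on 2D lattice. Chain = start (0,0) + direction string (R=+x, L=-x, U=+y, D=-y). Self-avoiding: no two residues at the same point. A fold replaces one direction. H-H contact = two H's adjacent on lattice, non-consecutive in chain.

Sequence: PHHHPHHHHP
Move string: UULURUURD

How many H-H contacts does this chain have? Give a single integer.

Answer: 1

Derivation:
Positions: [(0, 0), (0, 1), (0, 2), (-1, 2), (-1, 3), (0, 3), (0, 4), (0, 5), (1, 5), (1, 4)]
H-H contact: residue 2 @(0,2) - residue 5 @(0, 3)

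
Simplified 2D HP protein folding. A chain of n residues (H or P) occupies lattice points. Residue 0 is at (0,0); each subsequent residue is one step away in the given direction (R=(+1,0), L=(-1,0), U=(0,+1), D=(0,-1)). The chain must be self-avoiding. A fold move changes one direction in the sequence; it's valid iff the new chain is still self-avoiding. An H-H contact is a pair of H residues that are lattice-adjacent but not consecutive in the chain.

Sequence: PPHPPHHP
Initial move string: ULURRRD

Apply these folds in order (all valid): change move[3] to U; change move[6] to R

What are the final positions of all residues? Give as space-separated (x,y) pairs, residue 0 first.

Answer: (0,0) (0,1) (-1,1) (-1,2) (-1,3) (0,3) (1,3) (2,3)

Derivation:
Initial moves: ULURRRD
Fold: move[3]->U => ULUURRD (positions: [(0, 0), (0, 1), (-1, 1), (-1, 2), (-1, 3), (0, 3), (1, 3), (1, 2)])
Fold: move[6]->R => ULUURRR (positions: [(0, 0), (0, 1), (-1, 1), (-1, 2), (-1, 3), (0, 3), (1, 3), (2, 3)])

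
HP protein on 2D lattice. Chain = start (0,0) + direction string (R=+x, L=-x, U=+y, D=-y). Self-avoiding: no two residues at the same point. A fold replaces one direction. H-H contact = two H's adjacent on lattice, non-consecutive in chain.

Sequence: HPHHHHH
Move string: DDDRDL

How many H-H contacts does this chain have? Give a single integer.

Positions: [(0, 0), (0, -1), (0, -2), (0, -3), (1, -3), (1, -4), (0, -4)]
H-H contact: residue 3 @(0,-3) - residue 6 @(0, -4)

Answer: 1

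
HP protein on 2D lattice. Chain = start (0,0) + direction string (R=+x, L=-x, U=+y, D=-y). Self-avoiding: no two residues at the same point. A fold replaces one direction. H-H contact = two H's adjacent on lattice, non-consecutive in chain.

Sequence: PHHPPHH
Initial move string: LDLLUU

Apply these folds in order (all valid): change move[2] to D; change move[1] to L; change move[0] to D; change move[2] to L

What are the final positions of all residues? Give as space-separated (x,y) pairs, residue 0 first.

Answer: (0,0) (0,-1) (-1,-1) (-2,-1) (-3,-1) (-3,0) (-3,1)

Derivation:
Initial moves: LDLLUU
Fold: move[2]->D => LDDLUU (positions: [(0, 0), (-1, 0), (-1, -1), (-1, -2), (-2, -2), (-2, -1), (-2, 0)])
Fold: move[1]->L => LLDLUU (positions: [(0, 0), (-1, 0), (-2, 0), (-2, -1), (-3, -1), (-3, 0), (-3, 1)])
Fold: move[0]->D => DLDLUU (positions: [(0, 0), (0, -1), (-1, -1), (-1, -2), (-2, -2), (-2, -1), (-2, 0)])
Fold: move[2]->L => DLLLUU (positions: [(0, 0), (0, -1), (-1, -1), (-2, -1), (-3, -1), (-3, 0), (-3, 1)])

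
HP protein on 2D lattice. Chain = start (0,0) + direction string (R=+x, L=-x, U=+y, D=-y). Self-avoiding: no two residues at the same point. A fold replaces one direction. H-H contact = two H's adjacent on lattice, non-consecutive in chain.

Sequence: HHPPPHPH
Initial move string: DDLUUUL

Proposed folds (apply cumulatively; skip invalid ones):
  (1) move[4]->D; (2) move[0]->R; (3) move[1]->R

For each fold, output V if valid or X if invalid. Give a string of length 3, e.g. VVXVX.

Answer: XXX

Derivation:
Initial: DDLUUUL -> [(0, 0), (0, -1), (0, -2), (-1, -2), (-1, -1), (-1, 0), (-1, 1), (-2, 1)]
Fold 1: move[4]->D => DDLUDUL INVALID (collision), skipped
Fold 2: move[0]->R => RDLUUUL INVALID (collision), skipped
Fold 3: move[1]->R => DRLUUUL INVALID (collision), skipped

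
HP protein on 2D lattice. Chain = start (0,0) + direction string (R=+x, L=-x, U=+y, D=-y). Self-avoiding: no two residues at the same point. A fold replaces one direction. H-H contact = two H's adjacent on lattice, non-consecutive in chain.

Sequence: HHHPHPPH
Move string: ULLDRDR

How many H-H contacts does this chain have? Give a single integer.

Answer: 1

Derivation:
Positions: [(0, 0), (0, 1), (-1, 1), (-2, 1), (-2, 0), (-1, 0), (-1, -1), (0, -1)]
H-H contact: residue 0 @(0,0) - residue 7 @(0, -1)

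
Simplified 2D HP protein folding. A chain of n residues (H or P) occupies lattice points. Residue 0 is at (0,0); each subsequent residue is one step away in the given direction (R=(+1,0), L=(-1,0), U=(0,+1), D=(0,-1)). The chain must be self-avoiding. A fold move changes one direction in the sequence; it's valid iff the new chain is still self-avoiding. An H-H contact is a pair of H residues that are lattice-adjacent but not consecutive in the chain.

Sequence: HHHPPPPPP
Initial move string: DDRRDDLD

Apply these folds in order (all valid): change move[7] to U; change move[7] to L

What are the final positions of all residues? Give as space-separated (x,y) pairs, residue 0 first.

Initial moves: DDRRDDLD
Fold: move[7]->U => DDRRDDLU (positions: [(0, 0), (0, -1), (0, -2), (1, -2), (2, -2), (2, -3), (2, -4), (1, -4), (1, -3)])
Fold: move[7]->L => DDRRDDLL (positions: [(0, 0), (0, -1), (0, -2), (1, -2), (2, -2), (2, -3), (2, -4), (1, -4), (0, -4)])

Answer: (0,0) (0,-1) (0,-2) (1,-2) (2,-2) (2,-3) (2,-4) (1,-4) (0,-4)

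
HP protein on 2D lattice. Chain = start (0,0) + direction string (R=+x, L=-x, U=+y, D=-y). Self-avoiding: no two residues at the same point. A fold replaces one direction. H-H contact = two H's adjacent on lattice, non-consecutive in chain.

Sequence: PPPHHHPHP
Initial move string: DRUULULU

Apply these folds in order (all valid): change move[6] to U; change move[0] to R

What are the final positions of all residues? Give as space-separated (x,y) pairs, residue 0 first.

Initial moves: DRUULULU
Fold: move[6]->U => DRUULUUU (positions: [(0, 0), (0, -1), (1, -1), (1, 0), (1, 1), (0, 1), (0, 2), (0, 3), (0, 4)])
Fold: move[0]->R => RRUULUUU (positions: [(0, 0), (1, 0), (2, 0), (2, 1), (2, 2), (1, 2), (1, 3), (1, 4), (1, 5)])

Answer: (0,0) (1,0) (2,0) (2,1) (2,2) (1,2) (1,3) (1,4) (1,5)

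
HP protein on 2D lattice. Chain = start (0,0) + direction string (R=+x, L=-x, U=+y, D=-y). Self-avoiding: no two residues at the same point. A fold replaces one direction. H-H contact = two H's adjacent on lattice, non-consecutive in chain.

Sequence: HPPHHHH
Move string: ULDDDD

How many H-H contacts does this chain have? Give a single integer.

Answer: 1

Derivation:
Positions: [(0, 0), (0, 1), (-1, 1), (-1, 0), (-1, -1), (-1, -2), (-1, -3)]
H-H contact: residue 0 @(0,0) - residue 3 @(-1, 0)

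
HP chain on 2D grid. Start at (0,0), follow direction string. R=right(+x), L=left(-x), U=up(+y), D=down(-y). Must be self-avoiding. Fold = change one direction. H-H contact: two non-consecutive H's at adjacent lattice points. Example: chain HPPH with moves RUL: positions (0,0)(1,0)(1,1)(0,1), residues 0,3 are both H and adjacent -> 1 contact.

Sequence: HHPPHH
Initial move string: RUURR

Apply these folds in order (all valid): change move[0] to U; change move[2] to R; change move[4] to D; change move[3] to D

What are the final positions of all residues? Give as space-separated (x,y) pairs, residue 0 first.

Initial moves: RUURR
Fold: move[0]->U => UUURR (positions: [(0, 0), (0, 1), (0, 2), (0, 3), (1, 3), (2, 3)])
Fold: move[2]->R => UURRR (positions: [(0, 0), (0, 1), (0, 2), (1, 2), (2, 2), (3, 2)])
Fold: move[4]->D => UURRD (positions: [(0, 0), (0, 1), (0, 2), (1, 2), (2, 2), (2, 1)])
Fold: move[3]->D => UURDD (positions: [(0, 0), (0, 1), (0, 2), (1, 2), (1, 1), (1, 0)])

Answer: (0,0) (0,1) (0,2) (1,2) (1,1) (1,0)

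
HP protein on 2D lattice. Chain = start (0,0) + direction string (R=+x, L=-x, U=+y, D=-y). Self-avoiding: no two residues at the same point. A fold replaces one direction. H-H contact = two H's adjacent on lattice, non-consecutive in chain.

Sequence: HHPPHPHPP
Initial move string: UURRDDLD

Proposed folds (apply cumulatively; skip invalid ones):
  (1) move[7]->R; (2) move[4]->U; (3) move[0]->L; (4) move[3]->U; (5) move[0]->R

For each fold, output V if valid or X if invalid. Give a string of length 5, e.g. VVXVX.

Initial: UURRDDLD -> [(0, 0), (0, 1), (0, 2), (1, 2), (2, 2), (2, 1), (2, 0), (1, 0), (1, -1)]
Fold 1: move[7]->R => UURRDDLR INVALID (collision), skipped
Fold 2: move[4]->U => UURRUDLD INVALID (collision), skipped
Fold 3: move[0]->L => LURRDDLD VALID
Fold 4: move[3]->U => LURUDDLD INVALID (collision), skipped
Fold 5: move[0]->R => RURRDDLD VALID

Answer: XXVXV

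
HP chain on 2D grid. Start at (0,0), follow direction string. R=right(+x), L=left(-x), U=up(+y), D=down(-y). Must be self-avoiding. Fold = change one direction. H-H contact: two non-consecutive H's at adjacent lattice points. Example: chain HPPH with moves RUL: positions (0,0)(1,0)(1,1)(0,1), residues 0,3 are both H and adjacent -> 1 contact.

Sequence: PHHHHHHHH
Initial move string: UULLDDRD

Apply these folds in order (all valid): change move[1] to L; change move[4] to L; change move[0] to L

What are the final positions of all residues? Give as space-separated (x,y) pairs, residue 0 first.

Initial moves: UULLDDRD
Fold: move[1]->L => ULLLDDRD (positions: [(0, 0), (0, 1), (-1, 1), (-2, 1), (-3, 1), (-3, 0), (-3, -1), (-2, -1), (-2, -2)])
Fold: move[4]->L => ULLLLDRD (positions: [(0, 0), (0, 1), (-1, 1), (-2, 1), (-3, 1), (-4, 1), (-4, 0), (-3, 0), (-3, -1)])
Fold: move[0]->L => LLLLLDRD (positions: [(0, 0), (-1, 0), (-2, 0), (-3, 0), (-4, 0), (-5, 0), (-5, -1), (-4, -1), (-4, -2)])

Answer: (0,0) (-1,0) (-2,0) (-3,0) (-4,0) (-5,0) (-5,-1) (-4,-1) (-4,-2)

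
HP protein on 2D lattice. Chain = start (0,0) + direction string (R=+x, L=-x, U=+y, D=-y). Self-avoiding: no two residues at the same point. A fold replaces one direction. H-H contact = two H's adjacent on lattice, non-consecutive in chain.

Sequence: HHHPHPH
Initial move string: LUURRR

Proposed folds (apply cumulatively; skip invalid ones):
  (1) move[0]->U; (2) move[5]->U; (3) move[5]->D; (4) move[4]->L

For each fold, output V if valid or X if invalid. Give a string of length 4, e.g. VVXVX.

Answer: VVVX

Derivation:
Initial: LUURRR -> [(0, 0), (-1, 0), (-1, 1), (-1, 2), (0, 2), (1, 2), (2, 2)]
Fold 1: move[0]->U => UUURRR VALID
Fold 2: move[5]->U => UUURRU VALID
Fold 3: move[5]->D => UUURRD VALID
Fold 4: move[4]->L => UUURLD INVALID (collision), skipped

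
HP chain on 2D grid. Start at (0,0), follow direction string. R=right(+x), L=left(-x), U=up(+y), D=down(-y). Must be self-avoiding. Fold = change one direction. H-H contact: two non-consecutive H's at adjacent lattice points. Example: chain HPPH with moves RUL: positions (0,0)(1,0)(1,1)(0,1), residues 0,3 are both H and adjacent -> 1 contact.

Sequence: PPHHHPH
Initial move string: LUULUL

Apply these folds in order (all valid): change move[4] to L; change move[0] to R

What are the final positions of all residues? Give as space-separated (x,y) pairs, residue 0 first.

Answer: (0,0) (1,0) (1,1) (1,2) (0,2) (-1,2) (-2,2)

Derivation:
Initial moves: LUULUL
Fold: move[4]->L => LUULLL (positions: [(0, 0), (-1, 0), (-1, 1), (-1, 2), (-2, 2), (-3, 2), (-4, 2)])
Fold: move[0]->R => RUULLL (positions: [(0, 0), (1, 0), (1, 1), (1, 2), (0, 2), (-1, 2), (-2, 2)])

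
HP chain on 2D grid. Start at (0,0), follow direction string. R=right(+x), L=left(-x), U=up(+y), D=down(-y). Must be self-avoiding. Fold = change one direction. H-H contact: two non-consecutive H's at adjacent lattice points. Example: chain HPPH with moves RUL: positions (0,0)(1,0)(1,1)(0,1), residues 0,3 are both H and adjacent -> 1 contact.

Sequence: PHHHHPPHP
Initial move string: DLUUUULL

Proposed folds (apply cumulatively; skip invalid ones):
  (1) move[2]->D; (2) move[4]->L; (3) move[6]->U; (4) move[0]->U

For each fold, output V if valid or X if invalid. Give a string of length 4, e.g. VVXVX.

Initial: DLUUUULL -> [(0, 0), (0, -1), (-1, -1), (-1, 0), (-1, 1), (-1, 2), (-1, 3), (-2, 3), (-3, 3)]
Fold 1: move[2]->D => DLDUUULL INVALID (collision), skipped
Fold 2: move[4]->L => DLUULULL VALID
Fold 3: move[6]->U => DLUULUUL VALID
Fold 4: move[0]->U => ULUULUUL VALID

Answer: XVVV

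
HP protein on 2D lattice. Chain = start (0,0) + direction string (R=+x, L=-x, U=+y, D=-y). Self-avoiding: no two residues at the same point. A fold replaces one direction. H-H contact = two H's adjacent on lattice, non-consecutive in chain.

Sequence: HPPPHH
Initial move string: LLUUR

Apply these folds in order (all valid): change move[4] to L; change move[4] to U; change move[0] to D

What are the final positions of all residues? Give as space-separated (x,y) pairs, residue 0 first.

Initial moves: LLUUR
Fold: move[4]->L => LLUUL (positions: [(0, 0), (-1, 0), (-2, 0), (-2, 1), (-2, 2), (-3, 2)])
Fold: move[4]->U => LLUUU (positions: [(0, 0), (-1, 0), (-2, 0), (-2, 1), (-2, 2), (-2, 3)])
Fold: move[0]->D => DLUUU (positions: [(0, 0), (0, -1), (-1, -1), (-1, 0), (-1, 1), (-1, 2)])

Answer: (0,0) (0,-1) (-1,-1) (-1,0) (-1,1) (-1,2)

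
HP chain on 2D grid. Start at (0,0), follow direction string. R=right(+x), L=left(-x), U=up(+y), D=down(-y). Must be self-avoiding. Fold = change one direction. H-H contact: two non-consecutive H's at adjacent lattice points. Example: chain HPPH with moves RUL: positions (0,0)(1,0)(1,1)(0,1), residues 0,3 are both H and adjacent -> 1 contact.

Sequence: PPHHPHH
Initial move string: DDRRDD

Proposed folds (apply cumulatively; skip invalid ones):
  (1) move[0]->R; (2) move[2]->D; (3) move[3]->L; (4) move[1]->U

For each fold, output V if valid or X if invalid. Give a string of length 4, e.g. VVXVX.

Initial: DDRRDD -> [(0, 0), (0, -1), (0, -2), (1, -2), (2, -2), (2, -3), (2, -4)]
Fold 1: move[0]->R => RDRRDD VALID
Fold 2: move[2]->D => RDDRDD VALID
Fold 3: move[3]->L => RDDLDD VALID
Fold 4: move[1]->U => RUDLDD INVALID (collision), skipped

Answer: VVVX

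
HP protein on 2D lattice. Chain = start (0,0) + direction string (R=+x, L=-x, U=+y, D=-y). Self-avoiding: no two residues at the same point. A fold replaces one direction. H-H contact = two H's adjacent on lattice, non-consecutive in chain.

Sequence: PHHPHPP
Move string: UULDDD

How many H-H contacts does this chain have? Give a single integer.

Positions: [(0, 0), (0, 1), (0, 2), (-1, 2), (-1, 1), (-1, 0), (-1, -1)]
H-H contact: residue 1 @(0,1) - residue 4 @(-1, 1)

Answer: 1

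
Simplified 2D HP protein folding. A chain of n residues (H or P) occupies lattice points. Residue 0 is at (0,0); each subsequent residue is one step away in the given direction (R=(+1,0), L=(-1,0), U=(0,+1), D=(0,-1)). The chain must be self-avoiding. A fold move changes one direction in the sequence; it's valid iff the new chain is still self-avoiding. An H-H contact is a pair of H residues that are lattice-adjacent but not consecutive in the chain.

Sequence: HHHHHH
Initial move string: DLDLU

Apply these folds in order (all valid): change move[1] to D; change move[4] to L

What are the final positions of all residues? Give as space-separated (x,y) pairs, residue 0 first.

Initial moves: DLDLU
Fold: move[1]->D => DDDLU (positions: [(0, 0), (0, -1), (0, -2), (0, -3), (-1, -3), (-1, -2)])
Fold: move[4]->L => DDDLL (positions: [(0, 0), (0, -1), (0, -2), (0, -3), (-1, -3), (-2, -3)])

Answer: (0,0) (0,-1) (0,-2) (0,-3) (-1,-3) (-2,-3)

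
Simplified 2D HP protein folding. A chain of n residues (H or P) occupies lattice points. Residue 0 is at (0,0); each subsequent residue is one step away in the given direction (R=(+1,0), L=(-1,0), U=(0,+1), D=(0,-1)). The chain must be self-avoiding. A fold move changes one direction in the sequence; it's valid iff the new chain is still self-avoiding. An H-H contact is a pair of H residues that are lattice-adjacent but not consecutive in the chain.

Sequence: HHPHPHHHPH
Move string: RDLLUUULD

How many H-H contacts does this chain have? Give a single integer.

Positions: [(0, 0), (1, 0), (1, -1), (0, -1), (-1, -1), (-1, 0), (-1, 1), (-1, 2), (-2, 2), (-2, 1)]
H-H contact: residue 0 @(0,0) - residue 5 @(-1, 0)
H-H contact: residue 0 @(0,0) - residue 3 @(0, -1)
H-H contact: residue 6 @(-1,1) - residue 9 @(-2, 1)

Answer: 3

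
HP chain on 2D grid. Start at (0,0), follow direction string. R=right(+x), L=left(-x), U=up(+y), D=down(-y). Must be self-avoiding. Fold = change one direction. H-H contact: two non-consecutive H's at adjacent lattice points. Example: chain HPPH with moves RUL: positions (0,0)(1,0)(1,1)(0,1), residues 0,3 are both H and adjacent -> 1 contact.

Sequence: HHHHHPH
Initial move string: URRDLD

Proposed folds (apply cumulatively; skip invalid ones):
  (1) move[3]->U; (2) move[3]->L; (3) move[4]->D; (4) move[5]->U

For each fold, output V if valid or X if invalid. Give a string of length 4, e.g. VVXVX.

Initial: URRDLD -> [(0, 0), (0, 1), (1, 1), (2, 1), (2, 0), (1, 0), (1, -1)]
Fold 1: move[3]->U => URRULD INVALID (collision), skipped
Fold 2: move[3]->L => URRLLD INVALID (collision), skipped
Fold 3: move[4]->D => URRDDD VALID
Fold 4: move[5]->U => URRDDU INVALID (collision), skipped

Answer: XXVX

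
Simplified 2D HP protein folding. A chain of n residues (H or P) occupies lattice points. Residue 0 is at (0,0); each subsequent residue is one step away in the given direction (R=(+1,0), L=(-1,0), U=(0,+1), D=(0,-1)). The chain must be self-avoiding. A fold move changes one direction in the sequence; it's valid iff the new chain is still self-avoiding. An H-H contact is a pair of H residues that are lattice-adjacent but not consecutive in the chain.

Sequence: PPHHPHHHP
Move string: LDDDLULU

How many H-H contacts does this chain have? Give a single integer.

Positions: [(0, 0), (-1, 0), (-1, -1), (-1, -2), (-1, -3), (-2, -3), (-2, -2), (-3, -2), (-3, -1)]
H-H contact: residue 3 @(-1,-2) - residue 6 @(-2, -2)

Answer: 1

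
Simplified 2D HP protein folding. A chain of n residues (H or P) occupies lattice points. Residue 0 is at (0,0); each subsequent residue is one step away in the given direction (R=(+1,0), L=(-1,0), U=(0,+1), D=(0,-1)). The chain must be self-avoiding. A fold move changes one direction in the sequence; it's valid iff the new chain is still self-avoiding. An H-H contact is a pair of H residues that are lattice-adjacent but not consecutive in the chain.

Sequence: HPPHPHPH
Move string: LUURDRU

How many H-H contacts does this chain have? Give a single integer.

Answer: 1

Derivation:
Positions: [(0, 0), (-1, 0), (-1, 1), (-1, 2), (0, 2), (0, 1), (1, 1), (1, 2)]
H-H contact: residue 0 @(0,0) - residue 5 @(0, 1)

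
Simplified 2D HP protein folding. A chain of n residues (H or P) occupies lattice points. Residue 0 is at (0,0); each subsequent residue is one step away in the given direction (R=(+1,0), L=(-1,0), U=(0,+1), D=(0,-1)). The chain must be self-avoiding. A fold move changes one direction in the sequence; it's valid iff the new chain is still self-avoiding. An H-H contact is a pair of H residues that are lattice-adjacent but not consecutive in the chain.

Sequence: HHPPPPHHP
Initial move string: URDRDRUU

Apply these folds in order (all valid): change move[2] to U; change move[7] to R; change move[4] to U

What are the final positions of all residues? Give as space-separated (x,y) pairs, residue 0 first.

Answer: (0,0) (0,1) (1,1) (1,2) (2,2) (2,3) (3,3) (3,4) (4,4)

Derivation:
Initial moves: URDRDRUU
Fold: move[2]->U => URURDRUU (positions: [(0, 0), (0, 1), (1, 1), (1, 2), (2, 2), (2, 1), (3, 1), (3, 2), (3, 3)])
Fold: move[7]->R => URURDRUR (positions: [(0, 0), (0, 1), (1, 1), (1, 2), (2, 2), (2, 1), (3, 1), (3, 2), (4, 2)])
Fold: move[4]->U => URURURUR (positions: [(0, 0), (0, 1), (1, 1), (1, 2), (2, 2), (2, 3), (3, 3), (3, 4), (4, 4)])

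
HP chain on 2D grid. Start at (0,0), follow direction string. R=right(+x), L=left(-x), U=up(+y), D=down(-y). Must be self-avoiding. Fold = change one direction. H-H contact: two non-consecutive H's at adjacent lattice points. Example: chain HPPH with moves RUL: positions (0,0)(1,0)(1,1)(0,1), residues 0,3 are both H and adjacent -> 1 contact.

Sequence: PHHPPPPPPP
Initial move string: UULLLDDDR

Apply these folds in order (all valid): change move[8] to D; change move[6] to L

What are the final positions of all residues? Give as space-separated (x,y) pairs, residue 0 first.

Initial moves: UULLLDDDR
Fold: move[8]->D => UULLLDDDD (positions: [(0, 0), (0, 1), (0, 2), (-1, 2), (-2, 2), (-3, 2), (-3, 1), (-3, 0), (-3, -1), (-3, -2)])
Fold: move[6]->L => UULLLDLDD (positions: [(0, 0), (0, 1), (0, 2), (-1, 2), (-2, 2), (-3, 2), (-3, 1), (-4, 1), (-4, 0), (-4, -1)])

Answer: (0,0) (0,1) (0,2) (-1,2) (-2,2) (-3,2) (-3,1) (-4,1) (-4,0) (-4,-1)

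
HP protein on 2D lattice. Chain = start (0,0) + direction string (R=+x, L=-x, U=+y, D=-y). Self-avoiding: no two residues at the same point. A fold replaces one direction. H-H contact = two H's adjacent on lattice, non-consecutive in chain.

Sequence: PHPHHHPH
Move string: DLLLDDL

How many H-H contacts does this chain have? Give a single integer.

Positions: [(0, 0), (0, -1), (-1, -1), (-2, -1), (-3, -1), (-3, -2), (-3, -3), (-4, -3)]
No H-H contacts found.

Answer: 0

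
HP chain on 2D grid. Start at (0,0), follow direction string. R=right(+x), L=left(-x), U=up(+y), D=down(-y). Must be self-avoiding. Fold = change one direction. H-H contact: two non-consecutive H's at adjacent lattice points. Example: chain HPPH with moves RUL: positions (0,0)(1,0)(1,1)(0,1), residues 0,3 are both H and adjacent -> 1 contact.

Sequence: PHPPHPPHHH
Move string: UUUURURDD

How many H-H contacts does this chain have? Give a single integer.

Positions: [(0, 0), (0, 1), (0, 2), (0, 3), (0, 4), (1, 4), (1, 5), (2, 5), (2, 4), (2, 3)]
No H-H contacts found.

Answer: 0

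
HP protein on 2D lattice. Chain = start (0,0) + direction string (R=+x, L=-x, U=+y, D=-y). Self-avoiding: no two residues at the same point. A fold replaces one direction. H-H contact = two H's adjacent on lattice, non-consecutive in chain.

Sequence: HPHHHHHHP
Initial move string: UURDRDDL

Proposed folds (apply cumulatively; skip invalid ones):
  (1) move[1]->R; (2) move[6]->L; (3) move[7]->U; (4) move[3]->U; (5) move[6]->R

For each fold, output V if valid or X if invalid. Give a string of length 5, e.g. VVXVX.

Answer: VVXXX

Derivation:
Initial: UURDRDDL -> [(0, 0), (0, 1), (0, 2), (1, 2), (1, 1), (2, 1), (2, 0), (2, -1), (1, -1)]
Fold 1: move[1]->R => URRDRDDL VALID
Fold 2: move[6]->L => URRDRDLL VALID
Fold 3: move[7]->U => URRDRDLU INVALID (collision), skipped
Fold 4: move[3]->U => URRURDLL INVALID (collision), skipped
Fold 5: move[6]->R => URRDRDRL INVALID (collision), skipped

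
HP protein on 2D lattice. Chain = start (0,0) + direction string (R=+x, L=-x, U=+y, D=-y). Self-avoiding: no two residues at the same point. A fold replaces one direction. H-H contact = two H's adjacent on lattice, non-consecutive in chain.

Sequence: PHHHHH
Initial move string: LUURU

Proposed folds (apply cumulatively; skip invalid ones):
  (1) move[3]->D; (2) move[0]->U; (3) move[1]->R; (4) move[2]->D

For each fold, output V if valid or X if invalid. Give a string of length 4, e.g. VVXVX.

Answer: XVVV

Derivation:
Initial: LUURU -> [(0, 0), (-1, 0), (-1, 1), (-1, 2), (0, 2), (0, 3)]
Fold 1: move[3]->D => LUUDU INVALID (collision), skipped
Fold 2: move[0]->U => UUURU VALID
Fold 3: move[1]->R => URURU VALID
Fold 4: move[2]->D => URDRU VALID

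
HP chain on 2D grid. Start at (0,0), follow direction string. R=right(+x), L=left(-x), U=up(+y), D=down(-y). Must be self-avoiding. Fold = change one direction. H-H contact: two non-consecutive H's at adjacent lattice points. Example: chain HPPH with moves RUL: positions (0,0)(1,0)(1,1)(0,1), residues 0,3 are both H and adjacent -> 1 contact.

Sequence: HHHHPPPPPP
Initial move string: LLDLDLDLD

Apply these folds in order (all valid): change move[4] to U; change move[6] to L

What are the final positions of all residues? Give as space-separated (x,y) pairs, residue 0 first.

Initial moves: LLDLDLDLD
Fold: move[4]->U => LLDLULDLD (positions: [(0, 0), (-1, 0), (-2, 0), (-2, -1), (-3, -1), (-3, 0), (-4, 0), (-4, -1), (-5, -1), (-5, -2)])
Fold: move[6]->L => LLDLULLLD (positions: [(0, 0), (-1, 0), (-2, 0), (-2, -1), (-3, -1), (-3, 0), (-4, 0), (-5, 0), (-6, 0), (-6, -1)])

Answer: (0,0) (-1,0) (-2,0) (-2,-1) (-3,-1) (-3,0) (-4,0) (-5,0) (-6,0) (-6,-1)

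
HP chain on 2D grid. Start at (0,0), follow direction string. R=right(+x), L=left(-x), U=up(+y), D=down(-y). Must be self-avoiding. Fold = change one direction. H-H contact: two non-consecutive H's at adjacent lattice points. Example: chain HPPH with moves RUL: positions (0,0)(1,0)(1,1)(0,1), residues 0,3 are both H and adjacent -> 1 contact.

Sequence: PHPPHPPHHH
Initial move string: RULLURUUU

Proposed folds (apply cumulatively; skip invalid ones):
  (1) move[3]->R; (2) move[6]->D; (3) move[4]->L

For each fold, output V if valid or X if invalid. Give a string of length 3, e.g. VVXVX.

Initial: RULLURUUU -> [(0, 0), (1, 0), (1, 1), (0, 1), (-1, 1), (-1, 2), (0, 2), (0, 3), (0, 4), (0, 5)]
Fold 1: move[3]->R => RULRURUUU INVALID (collision), skipped
Fold 2: move[6]->D => RULLURDUU INVALID (collision), skipped
Fold 3: move[4]->L => RULLLRUUU INVALID (collision), skipped

Answer: XXX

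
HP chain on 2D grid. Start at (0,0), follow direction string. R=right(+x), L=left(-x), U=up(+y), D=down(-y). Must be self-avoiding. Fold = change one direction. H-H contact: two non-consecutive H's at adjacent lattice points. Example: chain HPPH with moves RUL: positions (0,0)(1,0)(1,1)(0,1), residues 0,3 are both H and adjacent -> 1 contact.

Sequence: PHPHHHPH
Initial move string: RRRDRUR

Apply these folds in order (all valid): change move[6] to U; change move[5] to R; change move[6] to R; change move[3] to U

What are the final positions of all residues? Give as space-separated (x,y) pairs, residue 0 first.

Initial moves: RRRDRUR
Fold: move[6]->U => RRRDRUU (positions: [(0, 0), (1, 0), (2, 0), (3, 0), (3, -1), (4, -1), (4, 0), (4, 1)])
Fold: move[5]->R => RRRDRRU (positions: [(0, 0), (1, 0), (2, 0), (3, 0), (3, -1), (4, -1), (5, -1), (5, 0)])
Fold: move[6]->R => RRRDRRR (positions: [(0, 0), (1, 0), (2, 0), (3, 0), (3, -1), (4, -1), (5, -1), (6, -1)])
Fold: move[3]->U => RRRURRR (positions: [(0, 0), (1, 0), (2, 0), (3, 0), (3, 1), (4, 1), (5, 1), (6, 1)])

Answer: (0,0) (1,0) (2,0) (3,0) (3,1) (4,1) (5,1) (6,1)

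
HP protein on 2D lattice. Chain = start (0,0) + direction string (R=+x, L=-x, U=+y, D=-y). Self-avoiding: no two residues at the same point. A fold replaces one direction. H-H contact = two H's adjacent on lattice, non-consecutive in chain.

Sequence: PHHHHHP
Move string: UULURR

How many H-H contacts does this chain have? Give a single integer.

Positions: [(0, 0), (0, 1), (0, 2), (-1, 2), (-1, 3), (0, 3), (1, 3)]
H-H contact: residue 2 @(0,2) - residue 5 @(0, 3)

Answer: 1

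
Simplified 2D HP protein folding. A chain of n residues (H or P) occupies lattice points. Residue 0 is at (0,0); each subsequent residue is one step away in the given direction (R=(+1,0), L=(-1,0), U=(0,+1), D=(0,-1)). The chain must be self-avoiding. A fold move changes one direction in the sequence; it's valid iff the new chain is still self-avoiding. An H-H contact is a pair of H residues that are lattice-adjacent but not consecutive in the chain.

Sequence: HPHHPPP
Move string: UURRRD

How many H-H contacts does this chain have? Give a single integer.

Answer: 0

Derivation:
Positions: [(0, 0), (0, 1), (0, 2), (1, 2), (2, 2), (3, 2), (3, 1)]
No H-H contacts found.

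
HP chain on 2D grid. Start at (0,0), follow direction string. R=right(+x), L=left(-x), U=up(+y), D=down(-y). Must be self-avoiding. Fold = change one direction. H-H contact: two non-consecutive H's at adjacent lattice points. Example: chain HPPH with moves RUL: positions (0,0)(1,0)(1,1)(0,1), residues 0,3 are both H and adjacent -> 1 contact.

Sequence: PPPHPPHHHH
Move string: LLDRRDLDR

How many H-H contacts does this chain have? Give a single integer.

Positions: [(0, 0), (-1, 0), (-2, 0), (-2, -1), (-1, -1), (0, -1), (0, -2), (-1, -2), (-1, -3), (0, -3)]
H-H contact: residue 6 @(0,-2) - residue 9 @(0, -3)

Answer: 1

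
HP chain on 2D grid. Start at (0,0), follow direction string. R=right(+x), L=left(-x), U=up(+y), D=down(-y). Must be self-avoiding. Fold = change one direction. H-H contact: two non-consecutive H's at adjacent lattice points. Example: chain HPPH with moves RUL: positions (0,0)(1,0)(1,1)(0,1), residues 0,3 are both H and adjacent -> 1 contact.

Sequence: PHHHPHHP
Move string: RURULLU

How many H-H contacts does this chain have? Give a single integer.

Positions: [(0, 0), (1, 0), (1, 1), (2, 1), (2, 2), (1, 2), (0, 2), (0, 3)]
H-H contact: residue 2 @(1,1) - residue 5 @(1, 2)

Answer: 1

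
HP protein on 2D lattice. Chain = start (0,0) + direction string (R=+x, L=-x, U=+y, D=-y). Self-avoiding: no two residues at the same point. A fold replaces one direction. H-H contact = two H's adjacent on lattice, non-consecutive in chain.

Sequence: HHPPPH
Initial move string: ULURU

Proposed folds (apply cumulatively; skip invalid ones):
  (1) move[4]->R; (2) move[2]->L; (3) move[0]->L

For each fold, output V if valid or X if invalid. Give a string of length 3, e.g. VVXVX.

Initial: ULURU -> [(0, 0), (0, 1), (-1, 1), (-1, 2), (0, 2), (0, 3)]
Fold 1: move[4]->R => ULURR VALID
Fold 2: move[2]->L => ULLRR INVALID (collision), skipped
Fold 3: move[0]->L => LLURR VALID

Answer: VXV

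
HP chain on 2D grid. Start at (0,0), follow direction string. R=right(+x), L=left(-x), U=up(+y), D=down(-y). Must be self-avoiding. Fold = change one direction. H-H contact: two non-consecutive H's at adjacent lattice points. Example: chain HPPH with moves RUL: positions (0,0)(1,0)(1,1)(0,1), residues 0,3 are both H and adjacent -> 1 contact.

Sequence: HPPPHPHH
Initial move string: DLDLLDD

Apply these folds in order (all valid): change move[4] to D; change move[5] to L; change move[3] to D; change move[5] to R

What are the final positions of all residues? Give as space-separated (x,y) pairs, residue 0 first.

Initial moves: DLDLLDD
Fold: move[4]->D => DLDLDDD (positions: [(0, 0), (0, -1), (-1, -1), (-1, -2), (-2, -2), (-2, -3), (-2, -4), (-2, -5)])
Fold: move[5]->L => DLDLDLD (positions: [(0, 0), (0, -1), (-1, -1), (-1, -2), (-2, -2), (-2, -3), (-3, -3), (-3, -4)])
Fold: move[3]->D => DLDDDLD (positions: [(0, 0), (0, -1), (-1, -1), (-1, -2), (-1, -3), (-1, -4), (-2, -4), (-2, -5)])
Fold: move[5]->R => DLDDDRD (positions: [(0, 0), (0, -1), (-1, -1), (-1, -2), (-1, -3), (-1, -4), (0, -4), (0, -5)])

Answer: (0,0) (0,-1) (-1,-1) (-1,-2) (-1,-3) (-1,-4) (0,-4) (0,-5)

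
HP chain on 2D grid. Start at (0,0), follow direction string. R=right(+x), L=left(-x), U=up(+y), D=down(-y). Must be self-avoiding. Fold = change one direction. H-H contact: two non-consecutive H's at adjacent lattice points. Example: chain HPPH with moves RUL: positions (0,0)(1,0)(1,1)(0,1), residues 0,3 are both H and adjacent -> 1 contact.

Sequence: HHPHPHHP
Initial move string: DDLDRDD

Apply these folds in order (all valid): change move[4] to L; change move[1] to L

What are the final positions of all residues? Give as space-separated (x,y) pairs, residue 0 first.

Answer: (0,0) (0,-1) (-1,-1) (-2,-1) (-2,-2) (-3,-2) (-3,-3) (-3,-4)

Derivation:
Initial moves: DDLDRDD
Fold: move[4]->L => DDLDLDD (positions: [(0, 0), (0, -1), (0, -2), (-1, -2), (-1, -3), (-2, -3), (-2, -4), (-2, -5)])
Fold: move[1]->L => DLLDLDD (positions: [(0, 0), (0, -1), (-1, -1), (-2, -1), (-2, -2), (-3, -2), (-3, -3), (-3, -4)])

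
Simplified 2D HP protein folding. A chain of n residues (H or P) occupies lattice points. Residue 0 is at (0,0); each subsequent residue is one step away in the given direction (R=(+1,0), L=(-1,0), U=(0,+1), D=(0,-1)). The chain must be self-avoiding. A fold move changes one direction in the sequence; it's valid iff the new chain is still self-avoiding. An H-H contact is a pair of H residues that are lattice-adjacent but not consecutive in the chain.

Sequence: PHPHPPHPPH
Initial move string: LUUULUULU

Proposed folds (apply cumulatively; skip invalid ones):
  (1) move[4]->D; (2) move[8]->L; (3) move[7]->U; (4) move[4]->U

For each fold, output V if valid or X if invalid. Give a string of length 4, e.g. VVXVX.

Answer: XVVV

Derivation:
Initial: LUUULUULU -> [(0, 0), (-1, 0), (-1, 1), (-1, 2), (-1, 3), (-2, 3), (-2, 4), (-2, 5), (-3, 5), (-3, 6)]
Fold 1: move[4]->D => LUUUDUULU INVALID (collision), skipped
Fold 2: move[8]->L => LUUULUULL VALID
Fold 3: move[7]->U => LUUULUUUL VALID
Fold 4: move[4]->U => LUUUUUUUL VALID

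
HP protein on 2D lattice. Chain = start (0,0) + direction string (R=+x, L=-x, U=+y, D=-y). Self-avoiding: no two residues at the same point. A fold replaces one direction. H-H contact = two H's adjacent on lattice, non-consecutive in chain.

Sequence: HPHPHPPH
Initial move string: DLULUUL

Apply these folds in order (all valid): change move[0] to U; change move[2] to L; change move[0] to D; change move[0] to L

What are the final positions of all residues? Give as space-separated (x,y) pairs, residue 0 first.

Answer: (0,0) (-1,0) (-2,0) (-3,0) (-4,0) (-4,1) (-4,2) (-5,2)

Derivation:
Initial moves: DLULUUL
Fold: move[0]->U => ULULUUL (positions: [(0, 0), (0, 1), (-1, 1), (-1, 2), (-2, 2), (-2, 3), (-2, 4), (-3, 4)])
Fold: move[2]->L => ULLLUUL (positions: [(0, 0), (0, 1), (-1, 1), (-2, 1), (-3, 1), (-3, 2), (-3, 3), (-4, 3)])
Fold: move[0]->D => DLLLUUL (positions: [(0, 0), (0, -1), (-1, -1), (-2, -1), (-3, -1), (-3, 0), (-3, 1), (-4, 1)])
Fold: move[0]->L => LLLLUUL (positions: [(0, 0), (-1, 0), (-2, 0), (-3, 0), (-4, 0), (-4, 1), (-4, 2), (-5, 2)])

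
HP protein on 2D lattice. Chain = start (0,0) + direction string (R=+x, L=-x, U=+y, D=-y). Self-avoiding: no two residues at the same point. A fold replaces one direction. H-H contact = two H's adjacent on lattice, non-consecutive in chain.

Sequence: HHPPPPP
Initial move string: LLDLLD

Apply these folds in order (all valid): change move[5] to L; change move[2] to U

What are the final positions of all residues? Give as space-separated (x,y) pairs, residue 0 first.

Answer: (0,0) (-1,0) (-2,0) (-2,1) (-3,1) (-4,1) (-5,1)

Derivation:
Initial moves: LLDLLD
Fold: move[5]->L => LLDLLL (positions: [(0, 0), (-1, 0), (-2, 0), (-2, -1), (-3, -1), (-4, -1), (-5, -1)])
Fold: move[2]->U => LLULLL (positions: [(0, 0), (-1, 0), (-2, 0), (-2, 1), (-3, 1), (-4, 1), (-5, 1)])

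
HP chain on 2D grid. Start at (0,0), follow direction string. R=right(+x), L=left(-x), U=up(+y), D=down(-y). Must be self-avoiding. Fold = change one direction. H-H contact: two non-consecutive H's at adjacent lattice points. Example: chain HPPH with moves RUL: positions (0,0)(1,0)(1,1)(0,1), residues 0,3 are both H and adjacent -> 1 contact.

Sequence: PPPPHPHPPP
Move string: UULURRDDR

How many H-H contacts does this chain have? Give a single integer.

Positions: [(0, 0), (0, 1), (0, 2), (-1, 2), (-1, 3), (0, 3), (1, 3), (1, 2), (1, 1), (2, 1)]
No H-H contacts found.

Answer: 0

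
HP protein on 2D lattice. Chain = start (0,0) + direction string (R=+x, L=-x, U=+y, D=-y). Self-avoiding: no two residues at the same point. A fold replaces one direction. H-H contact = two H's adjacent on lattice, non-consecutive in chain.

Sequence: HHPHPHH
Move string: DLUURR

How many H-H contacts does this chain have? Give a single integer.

Answer: 2

Derivation:
Positions: [(0, 0), (0, -1), (-1, -1), (-1, 0), (-1, 1), (0, 1), (1, 1)]
H-H contact: residue 0 @(0,0) - residue 3 @(-1, 0)
H-H contact: residue 0 @(0,0) - residue 5 @(0, 1)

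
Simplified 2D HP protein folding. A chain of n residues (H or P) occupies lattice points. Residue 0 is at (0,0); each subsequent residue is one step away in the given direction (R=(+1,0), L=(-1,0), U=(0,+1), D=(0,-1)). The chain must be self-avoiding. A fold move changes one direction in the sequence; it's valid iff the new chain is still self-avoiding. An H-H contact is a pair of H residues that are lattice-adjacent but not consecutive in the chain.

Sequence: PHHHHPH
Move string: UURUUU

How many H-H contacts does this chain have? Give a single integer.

Answer: 0

Derivation:
Positions: [(0, 0), (0, 1), (0, 2), (1, 2), (1, 3), (1, 4), (1, 5)]
No H-H contacts found.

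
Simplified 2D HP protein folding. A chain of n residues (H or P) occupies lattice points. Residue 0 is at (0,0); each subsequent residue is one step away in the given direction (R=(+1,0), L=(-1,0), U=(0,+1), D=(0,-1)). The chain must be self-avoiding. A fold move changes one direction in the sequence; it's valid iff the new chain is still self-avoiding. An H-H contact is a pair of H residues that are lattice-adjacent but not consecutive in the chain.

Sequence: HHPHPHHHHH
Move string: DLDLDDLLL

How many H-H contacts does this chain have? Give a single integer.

Answer: 0

Derivation:
Positions: [(0, 0), (0, -1), (-1, -1), (-1, -2), (-2, -2), (-2, -3), (-2, -4), (-3, -4), (-4, -4), (-5, -4)]
No H-H contacts found.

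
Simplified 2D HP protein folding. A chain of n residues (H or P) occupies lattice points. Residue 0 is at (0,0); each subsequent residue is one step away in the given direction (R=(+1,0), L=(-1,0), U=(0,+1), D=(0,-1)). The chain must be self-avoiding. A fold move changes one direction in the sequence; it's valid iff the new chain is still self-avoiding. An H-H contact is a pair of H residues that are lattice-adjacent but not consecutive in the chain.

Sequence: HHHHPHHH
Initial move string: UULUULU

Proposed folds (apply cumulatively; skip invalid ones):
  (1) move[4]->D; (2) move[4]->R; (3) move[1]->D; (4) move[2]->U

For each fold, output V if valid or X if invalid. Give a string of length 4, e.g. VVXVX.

Initial: UULUULU -> [(0, 0), (0, 1), (0, 2), (-1, 2), (-1, 3), (-1, 4), (-2, 4), (-2, 5)]
Fold 1: move[4]->D => UULUDLU INVALID (collision), skipped
Fold 2: move[4]->R => UULURLU INVALID (collision), skipped
Fold 3: move[1]->D => UDLUULU INVALID (collision), skipped
Fold 4: move[2]->U => UUUUULU VALID

Answer: XXXV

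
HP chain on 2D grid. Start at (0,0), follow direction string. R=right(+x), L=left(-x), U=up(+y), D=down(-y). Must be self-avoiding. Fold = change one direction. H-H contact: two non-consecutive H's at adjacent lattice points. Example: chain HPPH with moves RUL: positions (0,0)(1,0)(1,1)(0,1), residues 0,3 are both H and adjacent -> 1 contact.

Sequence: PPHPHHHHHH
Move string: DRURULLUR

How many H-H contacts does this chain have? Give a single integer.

Answer: 1

Derivation:
Positions: [(0, 0), (0, -1), (1, -1), (1, 0), (2, 0), (2, 1), (1, 1), (0, 1), (0, 2), (1, 2)]
H-H contact: residue 6 @(1,1) - residue 9 @(1, 2)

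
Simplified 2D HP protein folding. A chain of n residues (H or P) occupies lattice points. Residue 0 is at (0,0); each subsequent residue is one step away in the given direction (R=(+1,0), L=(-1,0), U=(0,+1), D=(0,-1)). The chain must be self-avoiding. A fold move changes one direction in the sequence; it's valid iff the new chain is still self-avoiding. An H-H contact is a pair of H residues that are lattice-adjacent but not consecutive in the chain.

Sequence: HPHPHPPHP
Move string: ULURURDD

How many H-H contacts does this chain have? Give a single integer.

Answer: 1

Derivation:
Positions: [(0, 0), (0, 1), (-1, 1), (-1, 2), (0, 2), (0, 3), (1, 3), (1, 2), (1, 1)]
H-H contact: residue 4 @(0,2) - residue 7 @(1, 2)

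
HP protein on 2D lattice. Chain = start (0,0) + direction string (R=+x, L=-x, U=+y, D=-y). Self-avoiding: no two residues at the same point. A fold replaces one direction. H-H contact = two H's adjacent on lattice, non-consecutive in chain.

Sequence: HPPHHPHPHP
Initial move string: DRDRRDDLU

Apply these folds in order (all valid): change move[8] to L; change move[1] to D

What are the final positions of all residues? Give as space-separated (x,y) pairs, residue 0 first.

Answer: (0,0) (0,-1) (0,-2) (0,-3) (1,-3) (2,-3) (2,-4) (2,-5) (1,-5) (0,-5)

Derivation:
Initial moves: DRDRRDDLU
Fold: move[8]->L => DRDRRDDLL (positions: [(0, 0), (0, -1), (1, -1), (1, -2), (2, -2), (3, -2), (3, -3), (3, -4), (2, -4), (1, -4)])
Fold: move[1]->D => DDDRRDDLL (positions: [(0, 0), (0, -1), (0, -2), (0, -3), (1, -3), (2, -3), (2, -4), (2, -5), (1, -5), (0, -5)])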